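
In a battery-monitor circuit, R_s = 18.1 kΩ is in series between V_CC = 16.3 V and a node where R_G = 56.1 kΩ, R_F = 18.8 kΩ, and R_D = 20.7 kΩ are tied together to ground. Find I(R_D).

I ≈ 0.249 mA

Equivalent of the parallel group: R_p = 8.380 kΩ.
Node voltage V_A = V_CC · R_p/(R_s + R_p) = 16.3 × 0.3165 = 5.159 V.
I(R_D) = V_A / R_D = 5.159/20.7 = 0.2492 mA.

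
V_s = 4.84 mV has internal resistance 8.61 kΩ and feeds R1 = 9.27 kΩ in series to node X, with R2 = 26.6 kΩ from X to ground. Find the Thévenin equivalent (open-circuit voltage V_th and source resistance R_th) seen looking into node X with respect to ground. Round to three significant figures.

R1' = 8.61 + 9.27 = 17.88 kΩ (source resistance + R1).
Open-circuit (no load on X): V_th = V_s · R2/(R1' + R2) = 4.84 × 26.6/(17.88 + 26.6) = 2.894 mV.
With V_s suppressed (replaced by a short), R_th = R1' ‖ R2 = (17.88 × 26.6)/(17.88 + 26.6) = 10.69 kΩ.

V_th ≈ 2.89 mV, R_th ≈ 10.7 kΩ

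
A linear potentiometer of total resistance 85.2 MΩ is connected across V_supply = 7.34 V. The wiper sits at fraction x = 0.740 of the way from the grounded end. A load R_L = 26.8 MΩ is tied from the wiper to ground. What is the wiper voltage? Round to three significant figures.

Split the track: R_lower = x·R_p = 63.05 MΩ, R_upper = (1−x)·R_p = 22.15 MΩ.
R_L loads the lower segment: effective lower R = 18.81 MΩ.
Loaded-divider output: V_out = 7.34 × 0.4592 = 3.370 V.

V_out ≈ 3.37 V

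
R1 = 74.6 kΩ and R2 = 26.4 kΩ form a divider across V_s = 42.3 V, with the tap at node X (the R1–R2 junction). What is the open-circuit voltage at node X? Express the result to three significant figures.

V_th ≈ 11.1 V

V_th is the unloaded tap voltage: V_s · R2/(R1+R2) = 42.3 × 0.2614 = 11.06 V.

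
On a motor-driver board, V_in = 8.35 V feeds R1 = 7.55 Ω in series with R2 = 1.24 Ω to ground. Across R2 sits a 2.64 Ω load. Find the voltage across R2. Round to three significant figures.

V_out ≈ 0.839 V

R2 ‖ R_L = (1.24 × 2.64)/(1.24 + 2.64) = 0.8437 Ω.
Now apply the divider: V_out = 8.35 × 0.1005 = 0.8393 V.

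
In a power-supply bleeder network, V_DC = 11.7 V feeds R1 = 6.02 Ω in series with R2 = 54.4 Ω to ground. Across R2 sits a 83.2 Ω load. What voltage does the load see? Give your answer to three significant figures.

R2 ‖ R_L = (54.4 × 83.2)/(54.4 + 83.2) = 32.89 Ω.
Voltage divider with the loaded lower leg: V_out = 11.7 × 32.89/(6.02 + 32.89) = 11.7 × 0.8453 = 9.890 V.

V_out ≈ 9.89 V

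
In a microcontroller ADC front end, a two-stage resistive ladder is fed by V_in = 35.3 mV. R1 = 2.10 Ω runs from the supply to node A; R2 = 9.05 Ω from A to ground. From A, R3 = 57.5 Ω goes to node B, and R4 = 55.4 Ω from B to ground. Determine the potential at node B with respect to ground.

Looking into the second stage from A: R3 + R4 = 112.9 Ω appears in parallel with R2.
R2 ‖ (R3+R4) = 8.378 Ω.
V_A = 35.3 × 8.378/(2.10 + 8.378) = 28.23 mV.
Stage 2 is unloaded, so V_B = V_A · R4/(R3+R4) = 28.23 × 55.4/112.9 = 13.85 mV.

V_B ≈ 13.9 mV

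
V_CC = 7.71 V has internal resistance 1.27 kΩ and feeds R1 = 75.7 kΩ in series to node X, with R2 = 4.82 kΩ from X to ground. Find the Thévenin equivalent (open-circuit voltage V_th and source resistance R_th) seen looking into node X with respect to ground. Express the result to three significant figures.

V_th ≈ 0.454 V, R_th ≈ 4.54 kΩ

R1' = 1.27 + 75.7 = 76.97 kΩ (source resistance + R1).
V_th is the unloaded tap voltage: V_CC · R2/(R1'+R2) = 7.71 × 0.05893 = 0.4544 V.
Zeroing V_CC shorts the top of R1' to ground, so R_th = R1' ‖ R2 = 4.536 kΩ.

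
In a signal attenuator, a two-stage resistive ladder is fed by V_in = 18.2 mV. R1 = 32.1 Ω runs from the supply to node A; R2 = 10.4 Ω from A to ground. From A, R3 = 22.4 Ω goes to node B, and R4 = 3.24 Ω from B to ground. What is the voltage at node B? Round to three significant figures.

Looking into the second stage from A: R3 + R4 = 25.64 Ω appears in parallel with R2.
Effective lower resistance at A: R2 ‖ 25.64 = 7.399 Ω.
First divider: V_A = V_in · 7.399/(32.1 + 7.399) = 3.409 mV.
V_B = V_A × 0.1264 = 0.4308 mV.

V_B ≈ 0.431 mV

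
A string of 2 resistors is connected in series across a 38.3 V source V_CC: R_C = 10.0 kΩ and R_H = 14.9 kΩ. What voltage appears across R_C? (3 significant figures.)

ΣR = 10.0 + 14.9 = 24.90 kΩ.
V = V_CC · R/ΣR = 38.3 × 0.4016 = 15.38 V.

V ≈ 15.4 V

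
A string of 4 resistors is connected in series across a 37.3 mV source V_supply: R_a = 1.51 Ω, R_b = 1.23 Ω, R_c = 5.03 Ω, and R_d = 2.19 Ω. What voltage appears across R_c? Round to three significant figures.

Series total: ΣR = 1.51 + 1.23 + 5.03 + 2.19 = 9.960 Ω.
V = V_supply · R/ΣR = 37.3 × 0.5050 = 18.84 mV.

V ≈ 18.8 mV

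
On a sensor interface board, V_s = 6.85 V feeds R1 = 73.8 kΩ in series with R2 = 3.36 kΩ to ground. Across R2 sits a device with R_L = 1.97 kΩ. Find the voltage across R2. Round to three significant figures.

R2 ‖ R_L = (3.36 × 1.97)/(3.36 + 1.97) = 1.242 kΩ.
Then V_out = V_s · R2'/(R1 + R2') = 6.85 × 1.242/75.04 = 0.1134 V.
(Unloaded it would be 0.298 V; the load pulls it down.)

V_out ≈ 0.113 V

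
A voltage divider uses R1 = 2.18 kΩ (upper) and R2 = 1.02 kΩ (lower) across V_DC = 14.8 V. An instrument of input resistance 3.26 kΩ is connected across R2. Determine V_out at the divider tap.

V_out ≈ 3.89 V

The load sits in parallel with R2, giving an effective lower resistance R2' = R2·R_L/(R2+R_L) = 0.7769 kΩ.
Voltage divider with the loaded lower leg: V_out = 14.8 × 0.7769/(2.18 + 0.7769) = 14.8 × 0.2627 = 3.889 V.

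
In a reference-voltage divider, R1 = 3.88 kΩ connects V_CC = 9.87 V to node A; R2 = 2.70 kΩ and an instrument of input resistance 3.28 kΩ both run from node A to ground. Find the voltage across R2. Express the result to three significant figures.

R2 ‖ R_L = (2.70 × 3.28)/(2.70 + 3.28) = 1.481 kΩ.
Voltage divider with the loaded lower leg: V_out = 9.87 × 1.481/(3.88 + 1.481) = 9.87 × 0.2762 = 2.727 V.

V_out ≈ 2.73 V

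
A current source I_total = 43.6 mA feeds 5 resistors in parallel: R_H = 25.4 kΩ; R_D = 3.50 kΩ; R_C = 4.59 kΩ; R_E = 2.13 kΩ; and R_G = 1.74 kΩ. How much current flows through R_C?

I ≈ 5.98 mA

Conductances: ΣG = 1/25.4 + 1/3.50 + 1/4.59 + 1/2.13 + 1/1.74 = 1.587 (1/kΩ).
By the current-divider rule, I = I_total · G_k/ΣG = 43.6 × 0.1373 = 5.985 mA.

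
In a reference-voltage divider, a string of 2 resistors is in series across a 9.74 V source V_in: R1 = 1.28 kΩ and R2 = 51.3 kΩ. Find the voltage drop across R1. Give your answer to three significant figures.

Total series resistance ΣR = 1.28 + 51.3 = 52.58 kΩ.
Voltage divider: V = V_in · (1.280 / 52.58) = 9.74 × 0.02434 = 0.2371 V.

V ≈ 0.237 V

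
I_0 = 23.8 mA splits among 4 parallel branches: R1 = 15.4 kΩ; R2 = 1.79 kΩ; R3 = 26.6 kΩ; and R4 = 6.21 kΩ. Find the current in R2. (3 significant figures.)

Conductances: ΣG = 1/15.4 + 1/1.79 + 1/26.6 + 1/6.21 = 0.8222 (1/kΩ).
Current divider: I(R2) = I_0 · G_k/ΣG = 23.8 × (0.5587/0.8222) = 23.8 × 0.6795 = 16.17 mA.

I ≈ 16.2 mA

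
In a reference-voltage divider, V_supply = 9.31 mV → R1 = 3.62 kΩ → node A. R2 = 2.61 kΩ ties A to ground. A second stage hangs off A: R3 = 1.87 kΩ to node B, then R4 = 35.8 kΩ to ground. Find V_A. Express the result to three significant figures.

V_A ≈ 3.75 mV

Node A sees R2 in parallel with the series input of stage 2, R3 + R4 = 37.67 kΩ.
R2 ‖ (R3+R4) = 2.441 kΩ.
So V_A = 9.31 × 0.4027 = 3.749 mV.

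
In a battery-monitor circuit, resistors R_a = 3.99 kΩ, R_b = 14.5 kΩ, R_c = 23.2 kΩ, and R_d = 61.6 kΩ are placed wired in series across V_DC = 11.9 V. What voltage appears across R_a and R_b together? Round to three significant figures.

Total series resistance ΣR = 3.99 + 14.5 + 23.2 + 61.6 = 103.3 kΩ.
R_{R_a..R_b} = 3.99 + 14.5 = 18.49 kΩ.
By the voltage-divider rule, V = 11.9 × 18.49/103.3 = 2.130 V.

V ≈ 2.13 V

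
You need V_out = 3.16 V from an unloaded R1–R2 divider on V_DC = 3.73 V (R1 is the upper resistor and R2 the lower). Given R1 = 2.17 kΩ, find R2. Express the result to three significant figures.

R2 ≈ 12.0 kΩ

Required fraction k = V_out/V_DC = 0.8472.
So R2 = R1 · V_out/(V_DC − V_out) = 2.17 × 3.16/(3.73 − 3.16) = 2.17 × 5.544 = 12.03 kΩ.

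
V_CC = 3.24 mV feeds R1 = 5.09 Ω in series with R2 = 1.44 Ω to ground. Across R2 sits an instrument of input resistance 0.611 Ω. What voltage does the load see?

The load sits in parallel with R2, giving an effective lower resistance R2' = R2·R_L/(R2+R_L) = 0.4290 Ω.
Voltage divider with the loaded lower leg: V_out = 3.24 × 0.4290/(5.09 + 0.4290) = 3.24 × 0.07773 = 0.2518 mV.

V_out ≈ 0.252 mV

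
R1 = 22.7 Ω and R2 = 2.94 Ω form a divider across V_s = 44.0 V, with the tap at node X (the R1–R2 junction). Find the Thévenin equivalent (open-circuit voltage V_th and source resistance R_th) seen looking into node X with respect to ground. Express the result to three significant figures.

Open-circuit (no load on X): V_th = V_s · R2/(R1 + R2) = 44.0 × 2.94/(22.70 + 2.94) = 5.045 V.
Zeroing V_s shorts the top of R1 to ground, so R_th = R1 ‖ R2 = 2.603 Ω.

V_th ≈ 5.05 V, R_th ≈ 2.60 Ω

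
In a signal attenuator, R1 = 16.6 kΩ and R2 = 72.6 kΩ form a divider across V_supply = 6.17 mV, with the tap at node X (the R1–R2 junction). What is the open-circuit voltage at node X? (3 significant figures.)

V_th ≈ 5.02 mV

Open-circuit (no load on X): V_th = V_supply · R2/(R1 + R2) = 6.17 × 72.6/(16.60 + 72.6) = 5.022 mV.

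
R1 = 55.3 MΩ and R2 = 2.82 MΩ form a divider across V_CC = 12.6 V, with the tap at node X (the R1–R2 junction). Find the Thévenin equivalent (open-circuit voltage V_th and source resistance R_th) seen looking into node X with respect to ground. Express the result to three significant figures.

V_th ≈ 0.611 V, R_th ≈ 2.68 MΩ

With X open, the divider is unloaded: V_th = 12.6 × 2.82/58.12 = 0.6114 V.
Zeroing V_CC shorts the top of R1 to ground, so R_th = R1 ‖ R2 = 2.683 MΩ.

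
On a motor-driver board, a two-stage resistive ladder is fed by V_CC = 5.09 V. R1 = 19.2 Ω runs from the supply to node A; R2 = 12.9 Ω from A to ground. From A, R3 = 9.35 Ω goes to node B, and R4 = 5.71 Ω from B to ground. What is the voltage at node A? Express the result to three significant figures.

Node A sees R2 in parallel with the series input of stage 2, R3 + R4 = 15.06 Ω.
Effective lower resistance at A: R2 ‖ 15.06 = 6.948 Ω.
V_A = 5.09 × 6.948/(19.2 + 6.948) = 1.353 V.

V_A ≈ 1.35 V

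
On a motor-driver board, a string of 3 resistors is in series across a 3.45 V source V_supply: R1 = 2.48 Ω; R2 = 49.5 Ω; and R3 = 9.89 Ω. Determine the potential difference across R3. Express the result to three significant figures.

Series total: ΣR = 2.48 + 49.5 + 9.89 = 61.87 Ω.
Voltage divider: V = V_supply · (9.890 / 61.87) = 3.45 × 0.1599 = 0.5515 V.

V ≈ 0.551 V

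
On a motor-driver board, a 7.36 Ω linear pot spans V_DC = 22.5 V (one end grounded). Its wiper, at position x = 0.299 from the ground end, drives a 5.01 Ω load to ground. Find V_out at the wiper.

The pot divides into 5.159 Ω above the wiper and 2.201 Ω below.
Lower segment in parallel with the load: 2.201 ‖ 5.01 = 1.529 Ω.
Loaded-divider output: V_out = 22.5 × 0.2286 = 5.144 V.

V_out ≈ 5.14 V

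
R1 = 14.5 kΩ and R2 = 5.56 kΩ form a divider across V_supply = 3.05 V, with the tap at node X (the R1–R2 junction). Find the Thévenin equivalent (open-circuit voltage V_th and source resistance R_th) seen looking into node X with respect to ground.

V_th ≈ 0.845 V, R_th ≈ 4.02 kΩ

With X open, the divider is unloaded: V_th = 3.05 × 5.56/20.06 = 0.8454 V.
With V_supply suppressed (replaced by a short), R_th = R1 ‖ R2 = (14.50 × 5.56)/(14.50 + 5.56) = 4.019 kΩ.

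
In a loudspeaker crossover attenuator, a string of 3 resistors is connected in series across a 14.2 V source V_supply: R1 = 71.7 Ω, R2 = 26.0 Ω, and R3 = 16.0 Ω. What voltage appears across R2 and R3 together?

ΣR = 71.7 + 26.0 + 16.0 = 113.7 Ω.
R_{R2..R3} = 26.0 + 16.0 = 42.00 Ω.
By the voltage-divider rule, V = 14.2 × 42.00/113.7 = 5.245 V.

V ≈ 5.25 V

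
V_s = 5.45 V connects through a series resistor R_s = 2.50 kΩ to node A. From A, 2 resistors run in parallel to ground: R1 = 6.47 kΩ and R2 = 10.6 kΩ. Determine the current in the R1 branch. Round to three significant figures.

Combine the parallel branches: R_p = (1/6.47 + 1/10.6)⁻¹ = 4.018 kΩ.
V_A = 5.45 × 4.018/6.518 = 3.360 V.
I(R1) = V_A / R1 = 3.360/6.47 = 0.5192 mA.
(Equivalently: I_total = 0.8362 mA, then current-divider fraction G_k/ΣG = 0.6210.)

I ≈ 0.519 mA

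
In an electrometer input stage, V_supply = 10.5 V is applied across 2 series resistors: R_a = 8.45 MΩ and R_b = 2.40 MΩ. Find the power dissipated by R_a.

The common current is I = 10.5/10.85 = 0.9677 µA.
V(R_a) = I·R = 8.177 V; P = V·I = 8.177 × 0.9677 = 7.914 µW.

P ≈ 7.91 µW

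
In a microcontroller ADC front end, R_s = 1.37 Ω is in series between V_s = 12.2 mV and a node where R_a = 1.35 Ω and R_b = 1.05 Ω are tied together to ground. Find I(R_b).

Equivalent of the parallel group: R_p = 0.5906 Ω.
V_A = 12.2 × 0.5906/1.961 = 3.675 mV.
I(R_b) = V_A / R_b = 3.675/1.05 = 3.500 mA.
(Equivalently: I_total = 6.223 mA, then current-divider fraction G_k/ΣG = 0.5625.)

I ≈ 3.50 mA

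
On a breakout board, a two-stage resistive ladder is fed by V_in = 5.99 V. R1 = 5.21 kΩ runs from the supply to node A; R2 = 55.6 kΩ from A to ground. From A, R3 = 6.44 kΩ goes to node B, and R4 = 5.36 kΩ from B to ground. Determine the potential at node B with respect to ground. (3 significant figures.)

V_B ≈ 1.77 V

Looking into the second stage from A: R3 + R4 = 11.80 kΩ appears in parallel with R2.
Effective lower resistance at A: R2 ‖ 11.80 = 9.734 kΩ.
First divider: V_A = V_in · 9.734/(5.21 + 9.734) = 3.902 V.
Then the unloaded second divider: V_B = V_A × R4/(R3+R4) = 3.902 × 0.4542 = 1.772 V.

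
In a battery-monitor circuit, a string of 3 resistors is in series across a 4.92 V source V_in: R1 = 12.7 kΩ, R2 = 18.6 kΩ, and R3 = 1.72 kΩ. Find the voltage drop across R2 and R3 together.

Total series resistance ΣR = 12.7 + 18.6 + 1.72 = 33.02 kΩ.
R_{R2..R3} = 18.6 + 1.72 = 20.32 kΩ.
V = V_in · R/ΣR = 4.92 × 0.6154 = 3.028 V.

V ≈ 3.03 V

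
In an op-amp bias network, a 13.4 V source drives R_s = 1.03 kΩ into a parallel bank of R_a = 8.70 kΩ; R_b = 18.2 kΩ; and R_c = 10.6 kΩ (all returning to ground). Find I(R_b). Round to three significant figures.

Equivalent of the parallel group: R_p = 3.785 kΩ.
V_A by voltage divider: V_A = 13.4 × 3.785/(1.03 + 3.785) = 10.53 V.
I(R_b) = V_A / R_b = 10.53/18.2 = 0.5788 mA.

I ≈ 0.579 mA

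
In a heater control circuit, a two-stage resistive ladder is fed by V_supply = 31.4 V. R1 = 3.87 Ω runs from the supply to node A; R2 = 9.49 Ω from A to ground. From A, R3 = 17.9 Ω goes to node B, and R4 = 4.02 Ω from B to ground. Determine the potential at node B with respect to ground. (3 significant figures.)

Node A sees R2 in parallel with the series input of stage 2, R3 + R4 = 21.92 Ω.
Effective lower resistance at A: R2 ‖ 21.92 = 6.623 Ω.
V_A = 31.4 × 6.623/(3.87 + 6.623) = 19.82 V.
Stage 2 is unloaded, so V_B = V_A · R4/(R3+R4) = 19.82 × 4.02/21.92 = 3.635 V.

V_B ≈ 3.63 V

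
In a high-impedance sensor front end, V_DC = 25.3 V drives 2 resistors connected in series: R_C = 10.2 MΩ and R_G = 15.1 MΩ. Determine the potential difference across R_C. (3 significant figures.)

V ≈ 10.2 V

ΣR = 10.2 + 15.1 = 25.30 MΩ.
Voltage divider: V = V_DC · (10.20 / 25.30) = 25.3 × 0.4032 = 10.20 V.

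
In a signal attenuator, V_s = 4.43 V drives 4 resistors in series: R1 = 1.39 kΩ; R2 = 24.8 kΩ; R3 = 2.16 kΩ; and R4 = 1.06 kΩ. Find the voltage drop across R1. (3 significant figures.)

V ≈ 0.209 V

Series total: ΣR = 1.39 + 24.8 + 2.16 + 1.06 = 29.41 kΩ.
Voltage divider: V = V_s · (1.390 / 29.41) = 4.43 × 0.04726 = 0.2094 V.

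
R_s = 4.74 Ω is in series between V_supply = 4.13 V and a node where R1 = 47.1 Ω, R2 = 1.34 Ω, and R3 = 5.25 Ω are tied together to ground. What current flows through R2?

Combine the parallel branches: R_p = (1/47.1 + 1/1.34 + 1/5.25)⁻¹ = 1.044 Ω.
V_A by voltage divider: V_A = 4.13 × 1.044/(4.74 + 1.044) = 0.7454 V.
I(R2) = V_A / R2 = 0.7454/1.34 = 0.5563 A.
(Check via current divider: I_total = 0.7141 A; share G_k/ΣG = 0.7790 → same result.)

I ≈ 0.556 A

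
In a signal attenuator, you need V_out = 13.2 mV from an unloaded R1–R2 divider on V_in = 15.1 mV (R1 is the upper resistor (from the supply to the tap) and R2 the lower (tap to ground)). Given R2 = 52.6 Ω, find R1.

V_out/V_in = R2/(R1+R2) = 0.8742.
R1 = R2·(1/k − 1) = 52.6 × 0.1439 = 7.571 Ω.

R1 ≈ 7.57 Ω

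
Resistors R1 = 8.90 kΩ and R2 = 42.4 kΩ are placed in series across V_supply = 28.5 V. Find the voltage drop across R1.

ΣR = 8.90 + 42.4 = 51.30 kΩ.
V = V_supply · R/ΣR = 28.5 × 0.1735 = 4.944 V.

V ≈ 4.94 V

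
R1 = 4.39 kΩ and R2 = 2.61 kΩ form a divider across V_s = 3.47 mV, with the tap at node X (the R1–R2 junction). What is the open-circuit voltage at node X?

V_th ≈ 1.29 mV

With X open, the divider is unloaded: V_th = 3.47 × 2.61/7.000 = 1.294 mV.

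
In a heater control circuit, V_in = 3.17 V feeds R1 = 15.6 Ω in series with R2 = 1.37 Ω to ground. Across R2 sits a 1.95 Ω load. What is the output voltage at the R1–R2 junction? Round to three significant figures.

V_out ≈ 0.155 V

R2 ‖ R_L = (1.37 × 1.95)/(1.37 + 1.95) = 0.8047 Ω.
Now apply the divider: V_out = 3.17 × 0.04905 = 0.1555 V.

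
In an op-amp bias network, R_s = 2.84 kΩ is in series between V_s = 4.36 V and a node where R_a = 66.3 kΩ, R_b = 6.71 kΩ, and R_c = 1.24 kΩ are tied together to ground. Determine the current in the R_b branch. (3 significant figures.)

Combine the parallel branches: R_p = (1/66.3 + 1/6.71 + 1/1.24)⁻¹ = 1.030 kΩ.
Node voltage V_A = V_s · R_p/(R_s + R_p) = 4.36 × 0.2662 = 1.161 V.
Branch current I = V_A/R_b = 1.161/6.71 = 0.1730 mA.

I ≈ 0.173 mA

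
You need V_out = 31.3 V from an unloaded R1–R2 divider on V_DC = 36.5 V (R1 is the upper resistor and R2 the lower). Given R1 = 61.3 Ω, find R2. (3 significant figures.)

Required fraction k = V_out/V_DC = 0.8575.
R2 = R1 · 0.8575/(1 − 0.8575) = 369.0 Ω.

R2 ≈ 369 Ω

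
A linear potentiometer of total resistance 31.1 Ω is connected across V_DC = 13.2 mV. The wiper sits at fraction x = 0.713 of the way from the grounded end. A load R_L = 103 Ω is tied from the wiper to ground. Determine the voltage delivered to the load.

Split the track: R_lower = x·R_p = 22.17 Ω, R_upper = (1−x)·R_p = 8.926 Ω.
R_L loads the lower segment: effective lower R = 18.25 Ω.
Loaded-divider output: V_out = 13.2 × 0.6715 = 8.864 mV.

V_out ≈ 8.86 mV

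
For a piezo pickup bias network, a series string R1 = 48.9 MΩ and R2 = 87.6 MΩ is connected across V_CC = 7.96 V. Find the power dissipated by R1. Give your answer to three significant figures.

Series current I = V_CC/ΣR = 7.96/136.5 = 0.05832 µA.
P = I²R = 0.003401 × 48.9 = 0.1663 µW.

P ≈ 0.166 µW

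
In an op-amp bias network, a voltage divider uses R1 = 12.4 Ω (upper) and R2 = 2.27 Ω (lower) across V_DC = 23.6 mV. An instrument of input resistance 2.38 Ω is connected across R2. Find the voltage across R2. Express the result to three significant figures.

First combine the lower leg with the load: R2 ‖ R_L = 1.162 Ω.
Now apply the divider: V_out = 23.6 × 0.08567 = 2.022 mV.

V_out ≈ 2.02 mV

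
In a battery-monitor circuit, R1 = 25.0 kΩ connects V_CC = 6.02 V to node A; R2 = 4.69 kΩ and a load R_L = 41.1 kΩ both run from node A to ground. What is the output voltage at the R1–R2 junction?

V_out ≈ 0.868 V

The load sits in parallel with R2, giving an effective lower resistance R2' = R2·R_L/(R2+R_L) = 4.210 kΩ.
Then V_out = V_CC · R2'/(R1 + R2') = 6.02 × 4.210/29.21 = 0.8676 V.
(Unloaded it would be 0.951 V; the load pulls it down.)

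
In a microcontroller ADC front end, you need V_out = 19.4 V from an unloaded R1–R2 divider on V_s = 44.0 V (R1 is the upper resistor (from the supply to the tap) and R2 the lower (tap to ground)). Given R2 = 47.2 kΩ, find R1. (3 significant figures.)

R1 ≈ 59.9 kΩ

The divider ratio is R2/(R1+R2) = 19.4/44.0 = 0.4409.
So R1 = R2 · (V_s/V_out − 1) = 47.2 × (44.0/19.4 − 1) = 47.2 × 1.268 = 59.85 kΩ.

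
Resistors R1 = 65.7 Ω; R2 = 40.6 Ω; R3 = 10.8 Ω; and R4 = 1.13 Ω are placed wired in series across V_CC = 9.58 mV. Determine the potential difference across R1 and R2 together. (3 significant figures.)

V ≈ 8.61 mV

ΣR = 65.7 + 40.6 + 10.8 + 1.13 = 118.2 Ω.
R_{R1..R2} = 65.7 + 40.6 = 106.3 Ω.
Voltage divider: V = V_CC · (106.3 / 118.2) = 9.58 × 0.8991 = 8.613 mV.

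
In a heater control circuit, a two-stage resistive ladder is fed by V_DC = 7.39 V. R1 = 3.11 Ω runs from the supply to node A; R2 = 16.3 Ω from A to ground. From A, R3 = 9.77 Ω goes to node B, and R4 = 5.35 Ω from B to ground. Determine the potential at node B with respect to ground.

Node A sees R2 in parallel with the series input of stage 2, R3 + R4 = 15.12 Ω.
Effective lower resistance at A: R2 ‖ 15.12 = 7.844 Ω.
V_A = 7.39 × 7.844/(3.11 + 7.844) = 5.292 V.
V_B = V_A × 0.3538 = 1.872 V.

V_B ≈ 1.87 V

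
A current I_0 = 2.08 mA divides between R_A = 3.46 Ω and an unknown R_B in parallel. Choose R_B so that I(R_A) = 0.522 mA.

Two-branch current divider: I_A = I_0 · R_B/(R_A + R_B).
0.522/2.08 = R_B/(R_A + R_B) → R_B = R_A · (0.2510)/(1 − 0.2510) = 3.46 × 0.3350 = 1.159 Ω.

R_B ≈ 1.16 Ω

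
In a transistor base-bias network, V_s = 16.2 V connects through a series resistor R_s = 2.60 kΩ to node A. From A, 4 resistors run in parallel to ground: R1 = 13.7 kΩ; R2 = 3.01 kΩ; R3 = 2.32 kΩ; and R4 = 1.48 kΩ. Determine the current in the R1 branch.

Combine the parallel branches: R_p = (1/13.7 + 1/3.01 + 1/2.32 + 1/1.48)⁻¹ = 0.6614 kΩ.
V_A = 16.2 × 0.6614/3.261 = 3.285 V.
I(R1) = V_A / R1 = 3.285/13.7 = 0.2398 mA.

I ≈ 0.240 mA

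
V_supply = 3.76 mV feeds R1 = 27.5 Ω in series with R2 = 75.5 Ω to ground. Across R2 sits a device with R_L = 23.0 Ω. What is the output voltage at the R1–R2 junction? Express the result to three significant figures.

First combine the lower leg with the load: R2 ‖ R_L = 17.63 Ω.
Voltage divider with the loaded lower leg: V_out = 3.76 × 17.63/(27.5 + 17.63) = 3.76 × 0.3906 = 1.469 mV.

V_out ≈ 1.47 mV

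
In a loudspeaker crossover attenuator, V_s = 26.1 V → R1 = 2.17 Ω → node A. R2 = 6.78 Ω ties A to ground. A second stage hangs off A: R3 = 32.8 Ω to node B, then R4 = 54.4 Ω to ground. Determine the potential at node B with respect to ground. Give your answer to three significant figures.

Node A sees R2 in parallel with the series input of stage 2, R3 + R4 = 87.20 Ω.
Effective lower resistance at A: R2 ‖ 87.20 = 6.291 Ω.
First divider: V_A = V_s · 6.291/(2.17 + 6.291) = 19.41 V.
V_B = V_A × 0.6239 = 12.11 V.

V_B ≈ 12.1 V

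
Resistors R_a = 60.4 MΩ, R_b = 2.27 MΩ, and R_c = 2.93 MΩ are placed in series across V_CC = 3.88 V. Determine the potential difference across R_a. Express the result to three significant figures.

V ≈ 3.57 V

Total series resistance ΣR = 60.4 + 2.27 + 2.93 = 65.60 MΩ.
V = V_CC · R/ΣR = 3.88 × 0.9207 = 3.572 V.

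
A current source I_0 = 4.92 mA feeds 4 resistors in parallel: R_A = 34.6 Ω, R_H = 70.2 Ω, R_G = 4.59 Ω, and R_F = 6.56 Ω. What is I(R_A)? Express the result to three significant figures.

ΣG = 1/34.6 + 1/70.2 + 1/4.59 + 1/6.56 = 0.4135.
By the current-divider rule, I = I_0 · G_k/ΣG = 4.92 × 0.06990 = 0.3439 mA.

I ≈ 0.344 mA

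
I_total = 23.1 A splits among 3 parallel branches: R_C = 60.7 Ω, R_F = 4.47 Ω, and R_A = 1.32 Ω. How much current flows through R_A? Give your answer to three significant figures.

I ≈ 17.5 A

Conductances: ΣG = 1/60.7 + 1/4.47 + 1/1.32 = 0.9978 (1/Ω).
R_A takes the fraction G_k/ΣG = 0.7576/0.9978 = 0.7593, so I = 23.1 × 0.7593 = 17.54 A.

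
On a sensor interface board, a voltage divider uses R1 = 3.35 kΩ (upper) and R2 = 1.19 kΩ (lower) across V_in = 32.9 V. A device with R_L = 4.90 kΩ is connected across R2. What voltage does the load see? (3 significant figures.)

V_out ≈ 7.31 V

The load sits in parallel with R2, giving an effective lower resistance R2' = R2·R_L/(R2+R_L) = 0.9575 kΩ.
Voltage divider with the loaded lower leg: V_out = 32.9 × 0.9575/(3.35 + 0.9575) = 32.9 × 0.2223 = 7.313 V.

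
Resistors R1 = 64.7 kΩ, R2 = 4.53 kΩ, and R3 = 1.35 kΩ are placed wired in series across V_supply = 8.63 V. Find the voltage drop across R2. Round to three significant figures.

V ≈ 0.554 V

Series total: ΣR = 64.7 + 4.53 + 1.35 = 70.58 kΩ.
V = V_supply · R/ΣR = 8.63 × 0.06418 = 0.5539 V.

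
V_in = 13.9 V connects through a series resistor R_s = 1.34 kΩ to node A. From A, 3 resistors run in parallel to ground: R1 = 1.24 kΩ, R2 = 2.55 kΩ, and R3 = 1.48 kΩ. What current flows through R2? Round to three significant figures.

Equivalent of the parallel group: R_p = 0.5335 kΩ.
V_A = 13.9 × 0.5335/1.874 = 3.958 V.
I(R2) = V_A / R2 = 3.958/2.55 = 1.552 mA.

I ≈ 1.55 mA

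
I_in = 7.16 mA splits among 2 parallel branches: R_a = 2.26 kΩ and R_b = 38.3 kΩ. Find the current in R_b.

I ≈ 0.399 mA

For two parallel branches, I_k = I_in · (other R)/(sum of R).
So I = 7.16 × 2.26/40.56 = 0.3990 mA.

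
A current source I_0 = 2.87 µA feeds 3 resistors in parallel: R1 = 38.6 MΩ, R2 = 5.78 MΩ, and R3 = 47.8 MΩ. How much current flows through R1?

Conductances: ΣG = 1/38.6 + 1/5.78 + 1/47.8 = 0.2198 (1/MΩ).
Current divider: I(R1) = I_0 · G_k/ΣG = 2.87 × (0.02591/0.2198) = 2.87 × 0.1178 = 0.3382 µA.

I ≈ 0.338 µA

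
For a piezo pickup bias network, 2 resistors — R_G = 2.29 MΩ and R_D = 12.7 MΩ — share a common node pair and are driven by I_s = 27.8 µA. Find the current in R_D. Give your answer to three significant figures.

Two-branch current divider: I_k = I_s · R_other/(R_1 + R_2).
So I = 27.8 × 2.29/14.99 = 4.247 µA.

I ≈ 4.25 µA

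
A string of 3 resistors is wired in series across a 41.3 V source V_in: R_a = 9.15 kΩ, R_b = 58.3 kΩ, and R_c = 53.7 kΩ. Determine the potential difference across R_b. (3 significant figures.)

Total series resistance ΣR = 9.15 + 58.3 + 53.7 = 121.2 kΩ.
By the voltage-divider rule, V = 41.3 × 58.30/121.2 = 19.87 V.

V ≈ 19.9 V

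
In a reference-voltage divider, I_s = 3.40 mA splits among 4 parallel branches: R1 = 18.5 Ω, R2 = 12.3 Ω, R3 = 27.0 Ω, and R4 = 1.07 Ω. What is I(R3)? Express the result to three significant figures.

Conductances: ΣG = 1/18.5 + 1/12.3 + 1/27.0 + 1/1.07 = 1.107 (1/Ω).
By the current-divider rule, I = I_s · G_k/ΣG = 3.40 × 0.03346 = 0.1138 mA.

I ≈ 0.114 mA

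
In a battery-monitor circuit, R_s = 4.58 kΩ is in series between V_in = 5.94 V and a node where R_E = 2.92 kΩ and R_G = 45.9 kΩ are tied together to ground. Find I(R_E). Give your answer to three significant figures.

Equivalent of the parallel group: R_p = 2.745 kΩ.
V_A = 5.94 × 2.745/7.325 = 2.226 V.
I(R_E) = V_A / R_E = 2.226/2.92 = 0.7624 mA.

I ≈ 0.762 mA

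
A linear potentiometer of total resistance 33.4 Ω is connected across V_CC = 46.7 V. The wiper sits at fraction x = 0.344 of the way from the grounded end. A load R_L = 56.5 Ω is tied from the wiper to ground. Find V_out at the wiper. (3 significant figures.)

V_out ≈ 14.2 V

The pot divides into 21.91 Ω above the wiper and 11.49 Ω below.
R_L loads the lower segment: effective lower R = 9.548 Ω.
Then V_out = V_CC · 9.548/(21.91 + 9.548) = 14.17 V.
(Unloaded: V_out = x·V_CC = 16.1 V.)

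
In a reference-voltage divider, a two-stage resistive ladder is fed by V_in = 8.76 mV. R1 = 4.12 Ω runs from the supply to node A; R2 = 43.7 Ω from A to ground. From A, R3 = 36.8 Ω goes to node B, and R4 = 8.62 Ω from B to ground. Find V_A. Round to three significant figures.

The second stage (R3 + R4 = 45.42 Ω) loads node A in parallel with R2.
Effective lower resistance at A: R2 ‖ 45.42 = 22.27 Ω.
So V_A = 8.76 × 0.8439 = 7.392 mV.

V_A ≈ 7.39 mV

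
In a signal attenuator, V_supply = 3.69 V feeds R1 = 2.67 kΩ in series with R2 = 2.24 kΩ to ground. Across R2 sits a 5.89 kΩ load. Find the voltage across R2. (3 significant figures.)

V_out ≈ 1.39 V

First combine the lower leg with the load: R2 ‖ R_L = 1.623 kΩ.
Now apply the divider: V_out = 3.69 × 0.3780 = 1.395 V.
(Unloaded it would be 1.68 V; the load pulls it down.)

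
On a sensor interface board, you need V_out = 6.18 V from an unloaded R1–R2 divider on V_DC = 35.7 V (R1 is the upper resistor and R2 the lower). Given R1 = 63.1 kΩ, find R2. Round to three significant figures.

V_out/V_DC = R2/(R1+R2) = 0.1731.
R2 = R1 · 0.1731/(1 − 0.1731) = 13.21 kΩ.

R2 ≈ 13.2 kΩ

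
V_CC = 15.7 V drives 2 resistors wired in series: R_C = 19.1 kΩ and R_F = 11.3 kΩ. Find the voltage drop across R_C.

ΣR = 19.1 + 11.3 = 30.40 kΩ.
V = V_CC · R/ΣR = 15.7 × 0.6283 = 9.864 V.

V ≈ 9.86 V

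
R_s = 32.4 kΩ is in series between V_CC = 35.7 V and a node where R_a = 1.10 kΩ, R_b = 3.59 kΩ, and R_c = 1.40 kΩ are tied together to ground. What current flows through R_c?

I ≈ 0.407 mA

Combine the parallel branches: R_p = (1/1.10 + 1/3.59 + 1/1.40)⁻¹ = 0.5258 kΩ.
Node voltage V_A = V_CC · R_p/(R_s + R_p) = 35.7 × 0.01597 = 0.5701 V.
Branch current I = V_A/R_c = 0.5701/1.40 = 0.4072 mA.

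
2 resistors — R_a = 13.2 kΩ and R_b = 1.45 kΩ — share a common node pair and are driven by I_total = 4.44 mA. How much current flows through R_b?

Two-branch current divider: I_k = I_total · R_other/(R_1 + R_2).
I(R_b) = 4.44 × 13.2/(13.2 + 1.45) = 4.44 × 0.9010 = 4.001 mA.

I ≈ 4.00 mA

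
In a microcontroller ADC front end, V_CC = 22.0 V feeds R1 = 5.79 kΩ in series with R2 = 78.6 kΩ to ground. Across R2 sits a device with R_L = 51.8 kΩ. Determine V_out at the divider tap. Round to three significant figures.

V_out ≈ 18.6 V

R2 ‖ R_L = (78.6 × 51.8)/(78.6 + 51.8) = 31.22 kΩ.
Now apply the divider: V_out = 22.0 × 0.8436 = 18.56 V.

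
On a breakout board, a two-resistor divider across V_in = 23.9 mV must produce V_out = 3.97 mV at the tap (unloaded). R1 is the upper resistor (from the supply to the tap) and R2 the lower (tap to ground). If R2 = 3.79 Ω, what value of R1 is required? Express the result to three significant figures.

R1 ≈ 19.0 Ω

Required fraction k = V_out/V_in = 0.1661.
So R1 = R2 · (V_in/V_out − 1) = 3.79 × (23.9/3.97 − 1) = 3.79 × 5.020 = 19.03 Ω.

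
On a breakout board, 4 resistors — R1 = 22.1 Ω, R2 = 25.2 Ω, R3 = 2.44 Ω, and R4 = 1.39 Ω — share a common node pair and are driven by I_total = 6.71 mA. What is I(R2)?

I ≈ 0.219 mA

Total conductance ΣG = 1/22.1 + 1/25.2 + 1/2.44 + 1/1.39 = 1.214 (units of 1/Ω).
Current divider: I(R2) = I_total · G_k/ΣG = 6.71 × (0.03968/1.214) = 6.71 × 0.03268 = 0.2193 mA.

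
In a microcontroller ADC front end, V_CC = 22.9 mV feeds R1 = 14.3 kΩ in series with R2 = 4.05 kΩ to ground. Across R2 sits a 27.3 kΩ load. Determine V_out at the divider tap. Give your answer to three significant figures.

V_out ≈ 4.53 mV

R2 ‖ R_L = (4.05 × 27.3)/(4.05 + 27.3) = 3.527 kΩ.
Then V_out = V_CC · R2'/(R1 + R2') = 22.9 × 3.527/17.83 = 4.530 mV.
(Unloaded it would be 5.05 mV; the load pulls it down.)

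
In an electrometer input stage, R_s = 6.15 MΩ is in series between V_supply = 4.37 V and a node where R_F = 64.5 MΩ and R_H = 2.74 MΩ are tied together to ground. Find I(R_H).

Combine the parallel branches: R_p = (1/64.5 + 1/2.74)⁻¹ = 2.628 MΩ.
V_A by voltage divider: V_A = 4.37 × 2.628/(6.15 + 2.628) = 1.308 V.
Branch current I = V_A/R_H = 1.308/2.74 = 0.4775 µA.
(Equivalently: I_total = 0.4978 µA, then current-divider fraction G_k/ΣG = 0.9593.)

I ≈ 0.478 µA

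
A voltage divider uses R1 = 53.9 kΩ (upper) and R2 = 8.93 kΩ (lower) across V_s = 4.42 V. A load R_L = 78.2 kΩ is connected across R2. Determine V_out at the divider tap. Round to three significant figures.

First combine the lower leg with the load: R2 ‖ R_L = 8.015 kΩ.
Then V_out = V_s · R2'/(R1 + R2') = 4.42 × 8.015/61.91 = 0.5722 V.
(Unloaded it would be 0.628 V; the load pulls it down.)

V_out ≈ 0.572 V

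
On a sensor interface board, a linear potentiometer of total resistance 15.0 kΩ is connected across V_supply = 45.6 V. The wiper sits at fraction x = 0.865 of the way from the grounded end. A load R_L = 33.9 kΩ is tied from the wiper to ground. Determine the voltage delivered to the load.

V_out ≈ 37.5 V

The pot divides into 2.025 kΩ above the wiper and 12.97 kΩ below.
Lower segment in parallel with the load: 12.97 ‖ 33.9 = 9.384 kΩ.
Then V_out = V_supply · 9.384/(2.025 + 9.384) = 37.51 V.
(Unloaded: V_out = x·V_supply = 39.4 V.)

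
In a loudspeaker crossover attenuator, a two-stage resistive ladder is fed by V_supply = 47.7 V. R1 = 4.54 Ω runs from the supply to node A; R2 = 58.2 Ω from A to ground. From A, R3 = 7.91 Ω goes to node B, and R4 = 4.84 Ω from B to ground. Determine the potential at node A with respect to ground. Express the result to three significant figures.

V_A ≈ 33.3 V

Node A sees R2 in parallel with the series input of stage 2, R3 + R4 = 12.75 Ω.
R2 ‖ (R3+R4) = 10.46 Ω.
First divider: V_A = V_supply · 10.46/(4.54 + 10.46) = 33.26 V.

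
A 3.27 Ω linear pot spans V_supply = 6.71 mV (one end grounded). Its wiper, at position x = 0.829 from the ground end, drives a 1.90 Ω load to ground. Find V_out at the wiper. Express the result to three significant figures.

V_out ≈ 4.47 mV

Split the track: R_lower = x·R_p = 2.711 Ω, R_upper = (1−x)·R_p = 0.5592 Ω.
Lower segment in parallel with the load: 2.711 ‖ 1.90 = 1.117 Ω.
Loaded-divider output: V_out = 6.71 × 0.6664 = 4.472 mV.
(Unloaded: V_out = x·V_supply = 5.56 mV.)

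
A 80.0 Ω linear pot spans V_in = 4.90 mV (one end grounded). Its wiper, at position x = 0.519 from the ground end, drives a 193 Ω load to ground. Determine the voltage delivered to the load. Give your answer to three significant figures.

V_out ≈ 2.30 mV

Lower segment x·R_p = 41.52 Ω; upper segment (1−x)·R_p = 38.48 Ω.
R_L loads the lower segment: effective lower R = 34.17 Ω.
V_out = 4.90 × 34.17/(38.48 + 34.17) = 2.305 mV.
(Unloaded: V_out = x·V_in = 2.54 mV.)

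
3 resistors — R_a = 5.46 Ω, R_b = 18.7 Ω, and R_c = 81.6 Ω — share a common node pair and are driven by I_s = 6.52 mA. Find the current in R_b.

I ≈ 1.40 mA

Conductances: ΣG = 1/5.46 + 1/18.7 + 1/81.6 = 0.2489 (1/Ω).
Current divider: I(R_b) = I_s · G_k/ΣG = 6.52 × (0.05348/0.2489) = 6.52 × 0.2149 = 1.401 mA.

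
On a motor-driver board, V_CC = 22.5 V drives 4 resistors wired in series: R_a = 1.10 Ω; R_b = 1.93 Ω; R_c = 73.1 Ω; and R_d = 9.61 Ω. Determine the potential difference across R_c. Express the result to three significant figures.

ΣR = 1.10 + 1.93 + 73.1 + 9.61 = 85.74 Ω.
V = V_CC · R/ΣR = 22.5 × 0.8526 = 19.18 V.

V ≈ 19.2 V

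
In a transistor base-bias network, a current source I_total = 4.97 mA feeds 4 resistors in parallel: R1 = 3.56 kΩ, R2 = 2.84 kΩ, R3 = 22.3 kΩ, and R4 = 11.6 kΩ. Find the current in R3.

I ≈ 0.292 mA

ΣG = 1/3.56 + 1/2.84 + 1/22.3 + 1/11.6 = 0.7641.
Current divider: I(R3) = I_total · G_k/ΣG = 4.97 × (0.04484/0.7641) = 4.97 × 0.05869 = 0.2917 mA.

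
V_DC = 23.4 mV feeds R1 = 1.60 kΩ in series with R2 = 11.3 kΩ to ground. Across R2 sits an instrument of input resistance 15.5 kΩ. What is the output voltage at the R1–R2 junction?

V_out ≈ 18.8 mV

The load sits in parallel with R2, giving an effective lower resistance R2' = R2·R_L/(R2+R_L) = 6.535 kΩ.
Then V_out = V_DC · R2'/(R1 + R2') = 23.4 × 6.535/8.135 = 18.80 mV.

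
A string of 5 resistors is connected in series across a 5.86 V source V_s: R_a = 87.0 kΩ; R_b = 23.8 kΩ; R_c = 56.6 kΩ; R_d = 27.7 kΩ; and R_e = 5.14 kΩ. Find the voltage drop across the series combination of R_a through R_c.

Series total: ΣR = 87.0 + 23.8 + 56.6 + 27.7 + 5.14 = 200.2 kΩ.
R_{R_a..R_c} = 87.0 + 23.8 + 56.6 = 167.4 kΩ.
By the voltage-divider rule, V = 5.86 × 167.4/200.2 = 4.899 V.

V ≈ 4.90 V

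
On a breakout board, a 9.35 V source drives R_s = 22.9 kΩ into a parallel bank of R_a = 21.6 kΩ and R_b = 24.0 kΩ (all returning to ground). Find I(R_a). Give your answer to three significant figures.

Parallel bank: R_p = 1/(1/21.6 + 1/24.0) = 11.37 kΩ.
V_A = 9.35 × 11.37/34.27 = 3.102 V.
Branch current I = V_A/R_a = 3.102/21.6 = 0.1436 mA.

I ≈ 0.144 mA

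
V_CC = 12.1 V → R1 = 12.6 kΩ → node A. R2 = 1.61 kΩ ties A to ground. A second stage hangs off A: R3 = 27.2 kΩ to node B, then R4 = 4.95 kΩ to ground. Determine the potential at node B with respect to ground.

Node A sees R2 in parallel with the series input of stage 2, R3 + R4 = 32.15 kΩ.
R2 ‖ (R3+R4) = 1.533 kΩ.
First divider: V_A = V_CC · 1.533/(12.6 + 1.533) = 1.313 V.
V_B = V_A × 0.1540 = 0.2021 V.

V_B ≈ 0.202 V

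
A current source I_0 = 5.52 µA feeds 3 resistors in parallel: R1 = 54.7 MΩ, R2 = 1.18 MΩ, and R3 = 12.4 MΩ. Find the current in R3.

I ≈ 0.470 µA

Conductances: ΣG = 1/54.7 + 1/1.18 + 1/12.4 = 0.9464 (1/MΩ).
Current divider: I(R3) = I_0 · G_k/ΣG = 5.52 × (0.08065/0.9464) = 5.52 × 0.08521 = 0.4704 µA.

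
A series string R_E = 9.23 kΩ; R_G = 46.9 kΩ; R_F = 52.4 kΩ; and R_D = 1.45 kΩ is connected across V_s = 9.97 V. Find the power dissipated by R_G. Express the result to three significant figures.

Series current I = V_s/ΣR = 9.97/110.0 = 0.09065 mA.
P = I²R = 0.008218 × 46.9 = 0.3854 mW.

P ≈ 0.385 mW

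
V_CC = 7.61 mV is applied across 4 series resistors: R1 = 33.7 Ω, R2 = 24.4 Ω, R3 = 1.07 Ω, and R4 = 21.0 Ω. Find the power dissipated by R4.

P ≈ 0.189 µW

Series current I = V_CC/ΣR = 7.61/80.17 = 0.09492 mA.
V(R4) = I·R = 1.993 mV; P = V·I = 1.993 × 0.09492 = 0.1892 µW.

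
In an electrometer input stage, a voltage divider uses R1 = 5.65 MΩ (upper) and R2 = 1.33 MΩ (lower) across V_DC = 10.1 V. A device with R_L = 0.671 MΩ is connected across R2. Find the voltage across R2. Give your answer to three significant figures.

The load sits in parallel with R2, giving an effective lower resistance R2' = R2·R_L/(R2+R_L) = 0.4460 MΩ.
Voltage divider with the loaded lower leg: V_out = 10.1 × 0.4460/(5.65 + 0.4460) = 10.1 × 0.07316 = 0.7389 V.

V_out ≈ 0.739 V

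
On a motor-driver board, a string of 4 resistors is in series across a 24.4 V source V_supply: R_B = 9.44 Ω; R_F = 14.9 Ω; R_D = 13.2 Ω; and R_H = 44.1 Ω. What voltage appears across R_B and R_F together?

Total series resistance ΣR = 9.44 + 14.9 + 13.2 + 44.1 = 81.64 Ω.
R_{R_B..R_F} = 9.44 + 14.9 = 24.34 Ω.
V = V_supply · R/ΣR = 24.4 × 0.2981 = 7.275 V.

V ≈ 7.27 V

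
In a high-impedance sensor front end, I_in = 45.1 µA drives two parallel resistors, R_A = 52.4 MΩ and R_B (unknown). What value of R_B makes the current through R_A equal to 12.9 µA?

R_B ≈ 21.0 MΩ

Two-branch current divider: I_A = I_in · R_B/(R_A + R_B).
12.9/45.1 = R_B/(R_A + R_B) → R_B = R_A · (0.2860)/(1 − 0.2860) = 52.4 × 0.4006 = 20.99 MΩ.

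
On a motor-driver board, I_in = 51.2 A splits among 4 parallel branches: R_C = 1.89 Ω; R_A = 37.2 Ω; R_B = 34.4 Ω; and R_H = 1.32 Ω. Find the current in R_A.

I ≈ 1.03 A

Total conductance ΣG = 1/1.89 + 1/37.2 + 1/34.4 + 1/1.32 = 1.343 (units of 1/Ω).
R_A takes the fraction G_k/ΣG = 0.02688/1.343 = 0.02002, so I = 51.2 × 0.02002 = 1.025 A.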